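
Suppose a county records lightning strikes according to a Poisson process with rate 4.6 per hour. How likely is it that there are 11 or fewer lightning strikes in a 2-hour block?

Over the interval, μ = 4.6 × 2 = 9.2 (a 2-hour block = 2 hours).
P(N ≤ 11) = Σ_{j=0}^{11} e^(−μ) μ^j/j! ≈ 0.7832.

0.7832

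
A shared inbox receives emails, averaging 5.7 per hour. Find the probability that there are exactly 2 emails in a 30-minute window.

Over the interval, μ = 5.7 × 0.5 = 2.85 (a 30-minute window = 0.5 hours).
P(N = 2) = e^(−μ) μ^2/2! = e^(−2.85) · 2.85^2/2 ≈ 0.2349.

0.2349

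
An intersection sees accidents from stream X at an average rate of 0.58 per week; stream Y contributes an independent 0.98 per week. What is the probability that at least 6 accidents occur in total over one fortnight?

Independent Poisson processes superpose: combined rate λ = 0.58 + 0.98 = 1.56 per week.
Over the interval, μ = 1.56 × 2 = 3.12 (a fortnight = 2 weeks).
P(N ≥ 6) = 1 − P(N ≤ 5) ≈ 0.0965.

0.0965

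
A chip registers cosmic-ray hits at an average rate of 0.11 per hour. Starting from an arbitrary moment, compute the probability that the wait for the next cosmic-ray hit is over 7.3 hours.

The wait for the next event is exponential with rate λ = 0.11 per hour.
P(T > 7.3) = e^(−λt) = e^(−0.11 × 7.3) = e^(−0.803) ≈ 0.4480.

0.4480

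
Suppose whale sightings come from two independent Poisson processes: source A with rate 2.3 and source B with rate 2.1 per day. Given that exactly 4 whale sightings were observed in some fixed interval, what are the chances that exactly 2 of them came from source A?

Given the total, each event is independently from source A with probability p = λ_A/(λ_A+λ_B) = 2.3/4.4 ≈ 0.5227.
So K ~ Binomial(4, 2.3/4.4): P(K = 2) = C(4,2) · (2.3/4.4)^2 · (2.1/4.4)^2 ≈ 0.3735.

0.3735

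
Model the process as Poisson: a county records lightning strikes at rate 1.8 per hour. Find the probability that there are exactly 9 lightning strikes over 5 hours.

Over the interval, μ = 1.8 × 5 = 9 (5 hours).
P(N = 9) = e^(−μ) μ^9/9! = e^(−9) · 9^9/362880 ≈ 0.1318.

0.1318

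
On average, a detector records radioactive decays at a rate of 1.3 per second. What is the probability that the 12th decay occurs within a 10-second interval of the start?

0.6468

Over the interval, μ = 1.3 × 10 = 13 (a 10-second interval = 10 seconds).
The 12th arrival falls in the interval iff at least 12 events occur there: P(S_12 ≤ t) = P(N ≥ 12) = 1 − P(N ≤ 11) ≈ 0.6468.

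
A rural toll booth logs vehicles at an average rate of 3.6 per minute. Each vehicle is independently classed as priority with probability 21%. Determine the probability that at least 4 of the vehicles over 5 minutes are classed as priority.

0.5224

Thinning: the vehicles that are classed as priority themselves form a Poisson process with rate 0.21 × 3.6 = 0.756 per minute.
Over the interval, μ = 0.756 × 5 = 3.78 (5 minutes).
P(N ≥ 4) = 1 − P(N ≤ 3) ≈ 0.5224.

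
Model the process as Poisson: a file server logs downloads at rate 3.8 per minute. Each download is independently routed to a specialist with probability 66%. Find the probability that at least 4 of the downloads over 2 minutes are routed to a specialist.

Thinning: the downloads that are routed to a specialist themselves form a Poisson process with rate 0.66 × 3.8 = 2.508 per minute.
Over the interval, μ = 2.508 × 2 = 5.016 (2 minutes).
P(N ≥ 4) = 1 − P(N ≤ 3) ≈ 0.7372.

0.7372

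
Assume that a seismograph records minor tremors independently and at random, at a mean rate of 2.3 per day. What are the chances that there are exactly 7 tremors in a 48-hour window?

0.0869

Over the interval, μ = 2.3 × 2 = 4.6 (a 48-hour window = 2 days).
P(N = 7) = e^(−μ) μ^7/7! = e^(−4.6) · 4.6^7/5040 ≈ 0.0869.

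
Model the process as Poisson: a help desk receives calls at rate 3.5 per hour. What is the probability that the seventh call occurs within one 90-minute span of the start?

0.2752

Over the interval, μ = 3.5 × 1.5 = 5.25 (a 90-minute span = 1.5 hours).
The seventh arrival falls in the interval iff at least 7 events occur there: P(S_7 ≤ t) = P(N ≥ 7) = 1 − P(N ≤ 6) ≈ 0.2752.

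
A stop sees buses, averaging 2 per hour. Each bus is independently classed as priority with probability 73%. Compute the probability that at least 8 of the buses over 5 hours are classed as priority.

0.4459

Thinning: the buses that are classed as priority themselves form a Poisson process with rate 0.73 × 2 = 1.46 per hour.
Over the interval, μ = 1.46 × 5 = 7.3 (5 hours).
P(N ≥ 8) = 1 − P(N ≤ 7) ≈ 0.4459.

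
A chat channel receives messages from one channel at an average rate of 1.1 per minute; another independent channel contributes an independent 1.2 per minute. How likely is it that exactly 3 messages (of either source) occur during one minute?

Independent Poisson processes superpose: combined rate λ = 1.1 + 1.2 = 2.3 per minute.
So μ = 2.3.
P(N = 3) = e^(−2.3) · 2.3^3/3! ≈ 0.2033.

0.2033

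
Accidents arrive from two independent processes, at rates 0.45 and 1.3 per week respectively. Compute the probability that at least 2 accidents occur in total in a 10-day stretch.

Independent Poisson processes superpose: combined rate λ = 0.45 + 1.3 = 1.75 per week.
Over the interval, μ = 1.75 × 10/7 = 2.5 (a 10-day stretch = 10/7 weeks).
P(N ≥ 2) = 1 − P(N ≤ 1) ≈ 0.7127.

0.7127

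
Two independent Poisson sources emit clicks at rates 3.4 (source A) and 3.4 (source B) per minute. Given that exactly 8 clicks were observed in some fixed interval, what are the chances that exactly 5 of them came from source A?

Given the total, each event is independently from source A with probability p = λ_A/(λ_A+λ_B) = 3.4/6.8 = 0.5000.
So K ~ Binomial(8, 3.4/6.8): P(K = 5) = C(8,5) · (3.4/6.8)^5 · (3.4/6.8)^3 ≈ 0.2188.

0.2188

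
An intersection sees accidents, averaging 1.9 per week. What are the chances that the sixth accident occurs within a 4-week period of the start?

0.7693

Over the interval, μ = 1.9 × 4 = 7.6 (a 4-week period = 4 weeks).
The sixth arrival falls in the interval iff at least 6 events occur there: P(S_6 ≤ t) = P(N ≥ 6) = 1 − P(N ≤ 5) ≈ 0.7693.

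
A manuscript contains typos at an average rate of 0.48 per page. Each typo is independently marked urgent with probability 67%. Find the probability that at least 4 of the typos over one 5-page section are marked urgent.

Thinning: the typos that are marked urgent themselves form a Poisson process with rate 0.67 × 0.48 = 0.3216 per page.
Over the interval, μ = 0.3216 × 5 = 1.608 (a 5-page section = 5 pages).
P(N ≥ 4) = 1 − P(N ≤ 3) ≈ 0.0799.

0.0799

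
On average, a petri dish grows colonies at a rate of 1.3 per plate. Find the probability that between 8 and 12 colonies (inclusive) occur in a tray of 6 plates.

Over the interval, μ = 1.3 × 6 = 7.8 (a tray of 6 plates = 6 plates).
P(8 ≤ N ≤ 12) = Σ_{j=8}^{12} e^(−7.8) · 7.8^j/j! ≈ 0.4641.

0.4641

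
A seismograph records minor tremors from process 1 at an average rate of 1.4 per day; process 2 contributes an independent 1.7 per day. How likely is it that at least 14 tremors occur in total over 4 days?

Independent Poisson processes superpose: combined rate λ = 1.4 + 1.7 = 3.1 per day.
Over the interval, μ = 3.1 × 4 = 12.4 (4 days).
P(N ≥ 14) = 1 − P(N ≤ 13) ≈ 0.3613.

0.3613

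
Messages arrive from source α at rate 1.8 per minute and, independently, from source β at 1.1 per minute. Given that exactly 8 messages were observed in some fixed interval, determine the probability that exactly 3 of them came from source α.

Given the total, each event is independently from source α with probability p = λ_α/(λ_α+λ_β) = 1.8/2.9 ≈ 0.6207.
So K ~ Binomial(8, 1.8/2.9): P(K = 3) = C(8,3) · (1.8/2.9)^3 · (1.1/2.9)^5 ≈ 0.1051.

0.1051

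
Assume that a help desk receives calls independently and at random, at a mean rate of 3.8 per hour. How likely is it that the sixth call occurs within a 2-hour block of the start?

0.7693

Over the interval, μ = 3.8 × 2 = 7.6 (a 2-hour block = 2 hours).
The sixth arrival falls in the interval iff at least 6 events occur there: P(S_6 ≤ t) = P(N ≥ 6) = 1 − P(N ≤ 5) ≈ 0.7693.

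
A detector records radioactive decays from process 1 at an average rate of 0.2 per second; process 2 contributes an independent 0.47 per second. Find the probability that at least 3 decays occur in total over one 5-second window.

Independent Poisson processes superpose: combined rate λ = 0.2 + 0.47 = 0.67 per second.
Over the interval, μ = 0.67 × 5 = 3.35 (a 5-second window = 5 seconds).
P(N ≥ 3) = 1 − P(N ≤ 2) ≈ 0.6505.

0.6505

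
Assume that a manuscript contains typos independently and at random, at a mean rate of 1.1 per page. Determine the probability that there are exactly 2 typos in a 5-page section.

0.0618

Over the interval, μ = 1.1 × 5 = 5.5 (a 5-page section = 5 pages).
P(N = 2) = e^(−μ) μ^2/2! = e^(−5.5) · 5.5^2/2 ≈ 0.0618.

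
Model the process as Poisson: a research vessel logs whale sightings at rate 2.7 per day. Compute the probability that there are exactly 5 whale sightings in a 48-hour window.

0.1728

Over the interval, μ = 2.7 × 2 = 5.4 (a 48-hour window = 2 days).
P(N = 5) = e^(−μ) μ^5/5! = e^(−5.4) · 5.4^5/120 ≈ 0.1728.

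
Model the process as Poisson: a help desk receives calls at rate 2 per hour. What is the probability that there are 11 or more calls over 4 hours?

Over the interval, μ = 2 × 4 = 8 (4 hours).
P(N ≥ 11) = 1 − P(N ≤ 10) = 1 − Σ_{j=0}^{10} e^(−μ) μ^j/j! ≈ 0.1841.

0.1841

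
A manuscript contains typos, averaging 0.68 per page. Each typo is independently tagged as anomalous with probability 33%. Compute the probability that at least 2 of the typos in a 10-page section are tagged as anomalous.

Thinning: the typos that are tagged as anomalous themselves form a Poisson process with rate 0.33 × 0.68 = 0.2244 per page.
Over the interval, μ = 0.2244 × 10 = 2.244 (a 10-page section = 10 pages).
P(N ≥ 2) = 1 − P(N ≤ 1) ≈ 0.6560.

0.6560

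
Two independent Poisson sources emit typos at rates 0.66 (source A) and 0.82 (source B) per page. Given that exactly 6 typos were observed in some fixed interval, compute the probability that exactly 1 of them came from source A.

Given the total, each event is independently from source A with probability p = λ_A/(λ_A+λ_B) = 0.66/1.48 ≈ 0.4459.
So K ~ Binomial(6, 0.66/1.48): P(K = 1) = C(6,1) · (0.66/1.48)^1 · (0.82/1.48)^5 ≈ 0.1397.

0.1397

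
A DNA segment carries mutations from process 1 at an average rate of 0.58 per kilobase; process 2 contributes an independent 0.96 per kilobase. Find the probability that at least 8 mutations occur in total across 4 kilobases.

Independent Poisson processes superpose: combined rate λ = 0.58 + 0.96 = 1.54 per kilobase.
Over the interval, μ = 1.54 × 4 = 6.16 (4 kilobases).
P(N ≥ 8) = 1 − P(N ≤ 7) ≈ 0.2783.

0.2783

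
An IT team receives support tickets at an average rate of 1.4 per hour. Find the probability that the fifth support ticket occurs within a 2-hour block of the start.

0.1523

Over the interval, μ = 1.4 × 2 = 2.8 (a 2-hour block = 2 hours).
The fifth arrival falls in the interval iff at least 5 events occur there: P(S_5 ≤ t) = P(N ≥ 5) = 1 − P(N ≤ 4) ≈ 0.1523.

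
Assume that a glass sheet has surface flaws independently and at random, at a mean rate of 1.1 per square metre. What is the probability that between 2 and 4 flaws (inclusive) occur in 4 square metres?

Over the interval, μ = 1.1 × 4 = 4.4 (4 square metres).
P(2 ≤ N ≤ 4) = Σ_{j=2}^{4} e^(−4.4) · 4.4^j/j! ≈ 0.4849.

0.4849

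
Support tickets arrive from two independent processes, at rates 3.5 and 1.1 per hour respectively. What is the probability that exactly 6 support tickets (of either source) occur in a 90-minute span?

Independent Poisson processes superpose: combined rate λ = 3.5 + 1.1 = 4.6 per hour.
Over the interval, μ = 4.6 × 1.5 = 6.9 (a 90-minute span = 1.5 hours).
P(N = 6) = e^(−6.9) · 6.9^6/6! ≈ 0.1511.

0.1511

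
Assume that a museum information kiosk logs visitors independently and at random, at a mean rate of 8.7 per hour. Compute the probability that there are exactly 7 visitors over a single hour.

With mean μ = 8.7 per hour,
P(N = 7) = e^(−μ) μ^7/7! = e^(−8.7) · 8.7^7/5040 ≈ 0.1247.

0.1247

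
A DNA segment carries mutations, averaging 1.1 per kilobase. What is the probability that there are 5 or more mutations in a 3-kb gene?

0.2374

Over the interval, μ = 1.1 × 3 = 3.3 (a 3-kb gene = 3 kilobases).
P(N ≥ 5) = 1 − P(N ≤ 4) = 1 − Σ_{j=0}^{4} e^(−μ) μ^j/j! ≈ 0.2374.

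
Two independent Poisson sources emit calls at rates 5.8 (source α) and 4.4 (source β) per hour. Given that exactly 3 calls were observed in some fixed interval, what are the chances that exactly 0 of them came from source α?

0.0803

Given the total, each event is independently from source α with probability p = λ_α/(λ_α+λ_β) = 5.8/10.2 ≈ 0.5686.
So K ~ Binomial(3, 5.8/10.2): P(K = 0) = C(3,0) · (5.8/10.2)^0 · (4.4/10.2)^3 ≈ 0.0803.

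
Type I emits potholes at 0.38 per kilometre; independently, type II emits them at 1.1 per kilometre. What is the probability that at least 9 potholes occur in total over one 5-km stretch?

Independent Poisson processes superpose: combined rate λ = 0.38 + 1.1 = 1.48 per kilometre.
Over the interval, μ = 1.48 × 5 = 7.4 (a 5-km stretch = 5 kilometres).
P(N ≥ 9) = 1 − P(N ≤ 8) ≈ 0.3243.

0.3243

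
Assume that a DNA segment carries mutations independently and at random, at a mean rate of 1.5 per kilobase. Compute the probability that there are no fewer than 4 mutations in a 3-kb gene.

0.6577

Over the interval, μ = 1.5 × 3 = 4.5 (a 3-kb gene = 3 kilobases).
P(N ≥ 4) = 1 − P(N ≤ 3) = 1 − Σ_{j=0}^{3} e^(−μ) μ^j/j! ≈ 0.6577.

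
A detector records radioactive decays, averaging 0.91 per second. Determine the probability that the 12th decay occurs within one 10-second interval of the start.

Over the interval, μ = 0.91 × 10 = 9.1 (a 10-second interval = 10 seconds).
The 12th arrival falls in the interval iff at least 12 events occur there: P(S_12 ≤ t) = P(N ≥ 12) = 1 − P(N ≤ 11) ≈ 0.2068.

0.2068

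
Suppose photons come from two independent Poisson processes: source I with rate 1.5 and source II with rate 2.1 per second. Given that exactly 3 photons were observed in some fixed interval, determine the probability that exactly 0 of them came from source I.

0.1985

Given the total, each event is independently from source I with probability p = λ_I/(λ_I+λ_II) = 1.5/3.6 ≈ 0.4167.
So K ~ Binomial(3, 1.5/3.6): P(K = 0) = C(3,0) · (1.5/3.6)^0 · (2.1/3.6)^3 ≈ 0.1985.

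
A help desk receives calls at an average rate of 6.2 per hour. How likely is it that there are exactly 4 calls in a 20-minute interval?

Over the interval, μ = 6.2 × 1/3 ≈ 2.06667 (a 20-minute interval = 1/3 hours).
P(N = 4) = e^(−μ) μ^4/4! = e^(−2.06667) · 2.06667^4/24 ≈ 0.0962.

0.0962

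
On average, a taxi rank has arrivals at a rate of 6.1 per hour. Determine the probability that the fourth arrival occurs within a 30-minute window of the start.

0.3640

Over the interval, μ = 6.1 × 0.5 = 3.05 (a 30-minute window = 0.5 hours).
The fourth arrival falls in the interval iff at least 4 events occur there: P(S_4 ≤ t) = P(N ≥ 4) = 1 − P(N ≤ 3) ≈ 0.3640.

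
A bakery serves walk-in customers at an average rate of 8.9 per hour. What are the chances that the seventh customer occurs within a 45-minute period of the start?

0.5008

Over the interval, μ = 8.9 × 0.75 = 6.675 (a 45-minute period = 0.75 hours).
The seventh arrival falls in the interval iff at least 7 events occur there: P(S_7 ≤ t) = P(N ≥ 7) = 1 − P(N ≤ 6) ≈ 0.5008.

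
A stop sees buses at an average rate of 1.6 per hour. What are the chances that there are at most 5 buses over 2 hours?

0.8946

Over the interval, μ = 1.6 × 2 = 3.2 (2 hours).
P(N ≤ 5) = Σ_{j=0}^{5} e^(−μ) μ^j/j! ≈ 0.8946.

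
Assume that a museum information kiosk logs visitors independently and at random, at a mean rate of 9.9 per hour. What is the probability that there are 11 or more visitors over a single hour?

With mean μ = 9.9 per hour,
P(N ≥ 11) = 1 − P(N ≤ 10) = 1 − Σ_{j=0}^{10} e^(−μ) μ^j/j! ≈ 0.4045.

0.4045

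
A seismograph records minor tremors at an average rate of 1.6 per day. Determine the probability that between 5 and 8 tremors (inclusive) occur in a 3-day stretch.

Over the interval, μ = 1.6 × 3 = 4.8 (a 3-day stretch = 3 days).
P(5 ≤ N ≤ 8) = Σ_{j=5}^{8} e^(−4.8) · 4.8^j/j! ≈ 0.4679.

0.4679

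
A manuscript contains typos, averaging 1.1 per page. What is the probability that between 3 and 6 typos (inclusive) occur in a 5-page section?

0.5977

Over the interval, μ = 1.1 × 5 = 5.5 (a 5-page section = 5 pages).
P(3 ≤ N ≤ 6) = Σ_{j=3}^{6} e^(−5.5) · 5.5^j/j! ≈ 0.5977.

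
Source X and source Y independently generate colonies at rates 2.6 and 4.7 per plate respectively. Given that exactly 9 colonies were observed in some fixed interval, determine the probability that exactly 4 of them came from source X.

0.2243

Given the total, each event is independently from source X with probability p = λ_X/(λ_X+λ_Y) = 2.6/7.3 ≈ 0.3562.
So K ~ Binomial(9, 2.6/7.3): P(K = 4) = C(9,4) · (2.6/7.3)^4 · (4.7/7.3)^5 ≈ 0.2243.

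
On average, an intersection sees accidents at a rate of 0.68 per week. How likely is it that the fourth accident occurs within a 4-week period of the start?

Over the interval, μ = 0.68 × 4 = 2.72 (a 4-week period = 4 weeks).
The fourth arrival falls in the interval iff at least 4 events occur there: P(S_4 ≤ t) = P(N ≥ 4) = 1 − P(N ≤ 3) ≈ 0.2903.

0.2903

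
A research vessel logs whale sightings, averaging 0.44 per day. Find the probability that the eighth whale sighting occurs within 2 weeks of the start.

Over the interval, μ = 0.44 × 14 = 6.16 (2 weeks = 14 days).
The eighth arrival falls in the interval iff at least 8 events occur there: P(S_8 ≤ t) = P(N ≥ 8) = 1 − P(N ≤ 7) ≈ 0.2783.

0.2783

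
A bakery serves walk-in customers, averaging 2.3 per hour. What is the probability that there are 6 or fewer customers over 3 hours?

Over the interval, μ = 2.3 × 3 = 6.9 (3 hours).
P(N ≤ 6) = Σ_{j=0}^{6} e^(−μ) μ^j/j! ≈ 0.4647.

0.4647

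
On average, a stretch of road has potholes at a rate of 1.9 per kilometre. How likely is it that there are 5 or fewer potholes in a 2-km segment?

0.8156

Over the interval, μ = 1.9 × 2 = 3.8 (a 2-km segment = 2 kilometres).
P(N ≤ 5) = Σ_{j=0}^{5} e^(−μ) μ^j/j! ≈ 0.8156.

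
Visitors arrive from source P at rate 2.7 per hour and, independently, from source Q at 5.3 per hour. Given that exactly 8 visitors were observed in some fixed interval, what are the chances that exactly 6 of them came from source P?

Given the total, each event is independently from source P with probability p = λ_P/(λ_P+λ_Q) = 2.7/8 = 0.3375.
So K ~ Binomial(8, 2.7/8): P(K = 6) = C(8,6) · (2.7/8)^6 · (5.3/8)^2 ≈ 0.0182.

0.0182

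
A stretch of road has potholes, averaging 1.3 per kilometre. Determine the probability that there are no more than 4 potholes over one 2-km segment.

0.8774

Over the interval, μ = 1.3 × 2 = 2.6 (a 2-km segment = 2 kilometres).
P(N ≤ 4) = Σ_{j=0}^{4} e^(−μ) μ^j/j! ≈ 0.8774.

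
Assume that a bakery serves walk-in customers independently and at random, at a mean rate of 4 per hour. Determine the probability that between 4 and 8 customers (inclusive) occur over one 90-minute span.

0.6960

Over the interval, μ = 4 × 1.5 = 6 (a 90-minute span = 1.5 hours).
P(4 ≤ N ≤ 8) = Σ_{j=4}^{8} e^(−6) · 6^j/j! ≈ 0.6960.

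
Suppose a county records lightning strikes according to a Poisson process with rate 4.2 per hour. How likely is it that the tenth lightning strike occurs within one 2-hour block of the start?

0.3341

Over the interval, μ = 4.2 × 2 = 8.4 (a 2-hour block = 2 hours).
The tenth arrival falls in the interval iff at least 10 events occur there: P(S_10 ≤ t) = P(N ≥ 10) = 1 − P(N ≤ 9) ≈ 0.3341.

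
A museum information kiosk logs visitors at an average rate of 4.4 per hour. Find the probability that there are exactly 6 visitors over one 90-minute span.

Over the interval, μ = 4.4 × 1.5 = 6.6 (a 90-minute span = 1.5 hours).
P(N = 6) = e^(−μ) μ^6/6! = e^(−6.6) · 6.6^6/720 ≈ 0.1562.

0.1562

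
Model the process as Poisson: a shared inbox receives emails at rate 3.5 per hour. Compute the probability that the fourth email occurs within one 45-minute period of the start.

Over the interval, μ = 3.5 × 0.75 = 2.625 (a 45-minute period = 0.75 hours).
The fourth arrival falls in the interval iff at least 4 events occur there: P(S_4 ≤ t) = P(N ≥ 4) = 1 − P(N ≤ 3) ≈ 0.2694.

0.2694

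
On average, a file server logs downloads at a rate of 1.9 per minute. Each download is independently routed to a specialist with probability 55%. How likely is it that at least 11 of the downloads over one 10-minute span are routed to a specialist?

Thinning: the downloads that are routed to a specialist themselves form a Poisson process with rate 0.55 × 1.9 = 1.045 per minute.
Over the interval, μ = 1.045 × 10 = 10.45 (a 10-minute span = 10 minutes).
P(N ≥ 11) = 1 − P(N ≤ 10) ≈ 0.4731.

0.4731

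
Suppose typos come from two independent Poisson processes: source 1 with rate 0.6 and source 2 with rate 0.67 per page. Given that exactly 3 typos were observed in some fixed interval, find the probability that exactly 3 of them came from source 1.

0.1054

Given the total, each event is independently from source 1 with probability p = λ_1/(λ_1+λ_2) = 0.6/1.27 ≈ 0.4724.
So K ~ Binomial(3, 0.6/1.27): P(K = 3) = C(3,3) · (0.6/1.27)^3 · (0.67/1.27)^0 ≈ 0.1054.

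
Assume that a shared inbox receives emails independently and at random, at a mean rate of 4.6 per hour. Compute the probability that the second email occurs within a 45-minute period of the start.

Over the interval, μ = 4.6 × 0.75 = 3.45 (a 45-minute period = 0.75 hours).
The second arrival falls in the interval iff at least 2 events occur there: P(S_2 ≤ t) = P(N ≥ 2) = 1 − P(N ≤ 1) ≈ 0.8587.

0.8587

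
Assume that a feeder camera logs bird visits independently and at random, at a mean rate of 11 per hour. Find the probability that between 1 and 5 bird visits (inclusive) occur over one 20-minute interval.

Over the interval, μ = 11 × 1/3 ≈ 3.66667 (a 20-minute interval = 1/3 hours).
P(1 ≤ N ≤ 5) = Σ_{j=1}^{5} e^(−3.66667) · 3.66667^j/j! ≈ 0.8093.

0.8093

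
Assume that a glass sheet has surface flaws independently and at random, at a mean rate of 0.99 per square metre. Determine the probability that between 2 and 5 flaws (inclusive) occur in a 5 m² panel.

0.5826

Over the interval, μ = 0.99 × 5 = 4.95 (a 5 m² panel = 5 square metres).
P(2 ≤ N ≤ 5) = Σ_{j=2}^{5} e^(−4.95) · 4.95^j/j! ≈ 0.5826.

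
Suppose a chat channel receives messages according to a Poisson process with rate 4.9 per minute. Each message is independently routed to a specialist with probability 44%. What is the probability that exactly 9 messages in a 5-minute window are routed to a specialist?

Thinning: the messages that are routed to a specialist themselves form a Poisson process with rate 0.44 × 4.9 = 2.156 per minute.
Over the interval, μ = 2.156 × 5 = 10.78 (a 5-minute window = 5 minutes).
P(N = 9) = e^(−10.78) · 10.78^9/9! ≈ 0.1127.

0.1127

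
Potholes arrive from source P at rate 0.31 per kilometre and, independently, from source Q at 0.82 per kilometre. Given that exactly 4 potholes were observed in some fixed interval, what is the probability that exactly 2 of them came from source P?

0.2378

Given the total, each event is independently from source P with probability p = λ_P/(λ_P+λ_Q) = 0.31/1.13 ≈ 0.2743.
So K ~ Binomial(4, 0.31/1.13): P(K = 2) = C(4,2) · (0.31/1.13)^2 · (0.82/1.13)^2 ≈ 0.2378.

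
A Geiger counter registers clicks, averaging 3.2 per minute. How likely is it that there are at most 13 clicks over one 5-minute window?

Over the interval, μ = 3.2 × 5 = 16 (a 5-minute window = 5 minutes).
P(N ≤ 13) = Σ_{j=0}^{13} e^(−μ) μ^j/j! ≈ 0.2745.

0.2745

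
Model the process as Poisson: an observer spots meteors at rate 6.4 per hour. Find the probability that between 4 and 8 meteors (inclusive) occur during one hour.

0.6844

With mean μ = 6.4 per hour,
P(4 ≤ N ≤ 8) = Σ_{j=4}^{8} e^(−6.4) · 6.4^j/j! ≈ 0.6844.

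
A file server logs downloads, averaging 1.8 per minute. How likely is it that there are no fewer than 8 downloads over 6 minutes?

Over the interval, μ = 1.8 × 6 = 10.8 (6 minutes).
P(N ≥ 8) = 1 − P(N ≤ 7) = 1 − Σ_{j=0}^{7} e^(−μ) μ^j/j! ≈ 0.8434.

0.8434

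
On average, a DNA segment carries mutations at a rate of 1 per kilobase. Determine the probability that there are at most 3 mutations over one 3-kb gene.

Over the interval, μ = 1 × 3 = 3 (a 3-kb gene = 3 kilobases).
P(N ≤ 3) = Σ_{j=0}^{3} e^(−μ) μ^j/j! ≈ 0.6472.

0.6472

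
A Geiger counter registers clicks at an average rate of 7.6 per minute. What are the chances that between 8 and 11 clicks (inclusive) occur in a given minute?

0.4047

With mean μ = 7.6 per minute,
P(8 ≤ N ≤ 11) = Σ_{j=8}^{11} e^(−7.6) · 7.6^j/j! ≈ 0.4047.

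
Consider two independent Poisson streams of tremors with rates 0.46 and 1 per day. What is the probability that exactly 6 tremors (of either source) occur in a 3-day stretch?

0.1228

Independent Poisson processes superpose: combined rate λ = 0.46 + 1 = 1.46 per day.
Over the interval, μ = 1.46 × 3 = 4.38 (a 3-day stretch = 3 days).
P(N = 6) = e^(−4.38) · 4.38^6/6! ≈ 0.1228.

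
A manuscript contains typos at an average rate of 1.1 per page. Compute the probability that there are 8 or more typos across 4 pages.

0.0786

Over the interval, μ = 1.1 × 4 = 4.4 (4 pages).
P(N ≥ 8) = 1 − P(N ≤ 7) = 1 − Σ_{j=0}^{7} e^(−μ) μ^j/j! ≈ 0.0786.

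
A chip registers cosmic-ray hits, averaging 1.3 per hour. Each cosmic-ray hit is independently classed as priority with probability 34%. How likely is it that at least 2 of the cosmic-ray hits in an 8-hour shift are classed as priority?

0.8679

Thinning: the cosmic-ray hits that are classed as priority themselves form a Poisson process with rate 0.34 × 1.3 = 0.442 per hour.
Over the interval, μ = 0.442 × 8 = 3.536 (an 8-hour shift = 8 hours).
P(N ≥ 2) = 1 − P(N ≤ 1) ≈ 0.8679.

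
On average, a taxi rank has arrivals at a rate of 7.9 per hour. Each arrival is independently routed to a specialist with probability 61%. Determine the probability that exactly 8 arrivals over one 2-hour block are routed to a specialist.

0.1204

Thinning: the arrivals that are routed to a specialist themselves form a Poisson process with rate 0.61 × 7.9 = 4.819 per hour.
Over the interval, μ = 4.819 × 2 = 9.638 (a 2-hour block = 2 hours).
P(N = 8) = e^(−9.638) · 9.638^8/8! ≈ 0.1204.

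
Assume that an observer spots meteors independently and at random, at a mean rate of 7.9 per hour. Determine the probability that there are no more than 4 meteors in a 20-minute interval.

0.8727

Over the interval, μ = 7.9 × 1/3 ≈ 2.63333 (a 20-minute interval = 1/3 hours).
P(N ≤ 4) = Σ_{j=0}^{4} e^(−μ) μ^j/j! ≈ 0.8727.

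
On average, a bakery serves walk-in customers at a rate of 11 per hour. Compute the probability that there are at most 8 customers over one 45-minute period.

Over the interval, μ = 11 × 0.75 = 8.25 (a 45-minute period = 0.75 hours).
P(N ≤ 8) = Σ_{j=0}^{8} e^(−μ) μ^j/j! ≈ 0.5577.

0.5577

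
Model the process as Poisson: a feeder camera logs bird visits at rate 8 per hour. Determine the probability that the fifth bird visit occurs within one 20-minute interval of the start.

0.1322

Over the interval, μ = 8 × 1/3 ≈ 2.66667 (a 20-minute interval = 1/3 hours).
The fifth arrival falls in the interval iff at least 5 events occur there: P(S_5 ≤ t) = P(N ≥ 5) = 1 − P(N ≤ 4) ≈ 0.1322.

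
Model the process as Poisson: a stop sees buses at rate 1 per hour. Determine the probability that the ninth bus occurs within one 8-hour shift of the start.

0.4075

Over the interval, μ = 1 × 8 = 8 (an 8-hour shift = 8 hours).
The ninth arrival falls in the interval iff at least 9 events occur there: P(S_9 ≤ t) = P(N ≥ 9) = 1 − P(N ≤ 8) ≈ 0.4075.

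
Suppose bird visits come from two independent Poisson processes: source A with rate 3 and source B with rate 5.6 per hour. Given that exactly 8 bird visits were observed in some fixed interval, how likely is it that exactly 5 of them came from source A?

Given the total, each event is independently from source A with probability p = λ_A/(λ_A+λ_B) = 3/8.6 ≈ 0.3488.
So K ~ Binomial(8, 3/8.6): P(K = 5) = C(8,5) · (3/8.6)^5 · (5.6/8.6)^3 ≈ 0.0799.

0.0799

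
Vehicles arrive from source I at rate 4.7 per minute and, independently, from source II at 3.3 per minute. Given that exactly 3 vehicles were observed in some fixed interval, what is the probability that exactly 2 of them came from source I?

Given the total, each event is independently from source I with probability p = λ_I/(λ_I+λ_II) = 4.7/8 = 0.5875.
So K ~ Binomial(3, 4.7/8): P(K = 2) = C(3,2) · (4.7/8)^2 · (3.3/8)^1 ≈ 0.4271.

0.4271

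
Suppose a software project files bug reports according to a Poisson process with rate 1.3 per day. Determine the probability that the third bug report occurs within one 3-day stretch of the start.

Over the interval, μ = 1.3 × 3 = 3.9 (a 3-day stretch = 3 days).
The third arrival falls in the interval iff at least 3 events occur there: P(S_3 ≤ t) = P(N ≥ 3) = 1 − P(N ≤ 2) ≈ 0.7469.

0.7469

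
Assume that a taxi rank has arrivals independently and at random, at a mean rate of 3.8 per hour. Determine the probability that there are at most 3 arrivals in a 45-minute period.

Over the interval, μ = 3.8 × 0.75 = 2.85 (a 45-minute period = 0.75 hours).
P(N ≤ 3) = Σ_{j=0}^{3} e^(−μ) μ^j/j! ≈ 0.6808.

0.6808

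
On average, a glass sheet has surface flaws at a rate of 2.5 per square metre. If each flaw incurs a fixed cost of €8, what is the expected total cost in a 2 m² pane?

€40

E[N] = 2.5 × 2 = 5 (a 2 m² pane = 2 square metres); E[cost] = 5 × €8 = €40.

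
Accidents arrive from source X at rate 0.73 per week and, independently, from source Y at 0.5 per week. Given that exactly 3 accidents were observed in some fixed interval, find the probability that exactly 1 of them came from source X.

0.2942

Given the total, each event is independently from source X with probability p = λ_X/(λ_X+λ_Y) = 0.73/1.23 ≈ 0.5935.
So K ~ Binomial(3, 0.73/1.23): P(K = 1) = C(3,1) · (0.73/1.23)^1 · (0.5/1.23)^2 ≈ 0.2942.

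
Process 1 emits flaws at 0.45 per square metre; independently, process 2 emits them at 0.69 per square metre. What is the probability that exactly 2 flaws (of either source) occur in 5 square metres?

0.0544

Independent Poisson processes superpose: combined rate λ = 0.45 + 0.69 = 1.14 per square metre.
Over the interval, μ = 1.14 × 5 = 5.7 (5 square metres).
P(N = 2) = e^(−5.7) · 5.7^2/2! ≈ 0.0544.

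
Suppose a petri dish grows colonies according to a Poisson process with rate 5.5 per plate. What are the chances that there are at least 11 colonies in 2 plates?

Over the interval, μ = 5.5 × 2 = 11 (2 plates).
P(N ≥ 11) = 1 − P(N ≤ 10) = 1 − Σ_{j=0}^{10} e^(−μ) μ^j/j! ≈ 0.5401.

0.5401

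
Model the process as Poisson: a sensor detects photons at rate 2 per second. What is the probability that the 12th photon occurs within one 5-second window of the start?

0.3032

Over the interval, μ = 2 × 5 = 10 (a 5-second window = 5 seconds).
The 12th arrival falls in the interval iff at least 12 events occur there: P(S_12 ≤ t) = P(N ≥ 12) = 1 − P(N ≤ 11) ≈ 0.3032.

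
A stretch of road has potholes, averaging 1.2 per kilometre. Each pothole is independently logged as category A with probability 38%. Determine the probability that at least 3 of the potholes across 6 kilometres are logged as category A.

0.5152

Thinning: the potholes that are logged as category A themselves form a Poisson process with rate 0.38 × 1.2 = 0.456 per kilometre.
Over the interval, μ = 0.456 × 6 = 2.736 (6 kilometres).
P(N ≥ 3) = 1 − P(N ≤ 2) ≈ 0.5152.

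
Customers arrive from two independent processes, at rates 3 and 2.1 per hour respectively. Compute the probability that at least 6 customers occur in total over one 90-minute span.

0.7746

Independent Poisson processes superpose: combined rate λ = 3 + 2.1 = 5.1 per hour.
Over the interval, μ = 5.1 × 1.5 = 7.65 (a 90-minute span = 1.5 hours).
P(N ≥ 6) = 1 − P(N ≤ 5) ≈ 0.7746.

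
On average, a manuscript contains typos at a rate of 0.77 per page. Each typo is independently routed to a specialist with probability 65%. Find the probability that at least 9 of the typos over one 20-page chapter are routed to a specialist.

0.6683

Thinning: the typos that are routed to a specialist themselves form a Poisson process with rate 0.65 × 0.77 = 0.5005 per page.
Over the interval, μ = 0.5005 × 20 = 10.01 (a 20-page chapter = 20 pages).
P(N ≥ 9) = 1 − P(N ≤ 8) ≈ 0.6683.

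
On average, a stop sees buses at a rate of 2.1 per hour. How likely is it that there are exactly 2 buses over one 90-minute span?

0.2126

Over the interval, μ = 2.1 × 1.5 = 3.15 (a 90-minute span = 1.5 hours).
P(N = 2) = e^(−μ) μ^2/2! = e^(−3.15) · 3.15^2/2 ≈ 0.2126.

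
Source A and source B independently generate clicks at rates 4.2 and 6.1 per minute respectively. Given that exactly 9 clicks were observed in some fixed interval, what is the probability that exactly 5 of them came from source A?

0.1747

Given the total, each event is independently from source A with probability p = λ_A/(λ_A+λ_B) = 4.2/10.3 ≈ 0.4078.
So K ~ Binomial(9, 4.2/10.3): P(K = 5) = C(9,5) · (4.2/10.3)^5 · (6.1/10.3)^4 ≈ 0.1747.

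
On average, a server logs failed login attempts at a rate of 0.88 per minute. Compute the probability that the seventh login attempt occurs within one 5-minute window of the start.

0.1564

Over the interval, μ = 0.88 × 5 = 4.4 (a 5-minute window = 5 minutes).
The seventh arrival falls in the interval iff at least 7 events occur there: P(S_7 ≤ t) = P(N ≥ 7) = 1 − P(N ≤ 6) ≈ 0.1564.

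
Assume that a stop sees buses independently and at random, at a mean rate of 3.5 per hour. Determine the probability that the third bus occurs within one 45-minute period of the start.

Over the interval, μ = 3.5 × 0.75 = 2.625 (a 45-minute period = 0.75 hours).
The third arrival falls in the interval iff at least 3 events occur there: P(S_3 ≤ t) = P(N ≥ 3) = 1 − P(N ≤ 2) ≈ 0.4878.

0.4878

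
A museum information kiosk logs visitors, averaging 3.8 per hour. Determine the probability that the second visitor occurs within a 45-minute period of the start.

Over the interval, μ = 3.8 × 0.75 = 2.85 (a 45-minute period = 0.75 hours).
The second arrival falls in the interval iff at least 2 events occur there: P(S_2 ≤ t) = P(N ≥ 2) = 1 − P(N ≤ 1) ≈ 0.7773.

0.7773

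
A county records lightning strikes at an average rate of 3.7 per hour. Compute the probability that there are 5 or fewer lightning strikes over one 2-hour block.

0.2526

Over the interval, μ = 3.7 × 2 = 7.4 (a 2-hour block = 2 hours).
P(N ≤ 5) = Σ_{j=0}^{5} e^(−μ) μ^j/j! ≈ 0.2526.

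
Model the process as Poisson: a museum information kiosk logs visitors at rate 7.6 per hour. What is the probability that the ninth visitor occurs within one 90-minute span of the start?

0.8016

Over the interval, μ = 7.6 × 1.5 = 11.4 (a 90-minute span = 1.5 hours).
The ninth arrival falls in the interval iff at least 9 events occur there: P(S_9 ≤ t) = P(N ≥ 9) = 1 − P(N ≤ 8) ≈ 0.8016.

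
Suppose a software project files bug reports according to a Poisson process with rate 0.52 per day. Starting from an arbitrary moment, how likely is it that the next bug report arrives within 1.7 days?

Inter-arrival times are exponential with rate λ = 0.52 per day.
P(T ≤ 1.7) = 1 − e^(−λt) = 1 − e^(−0.52 × 1.7) = 1 − e^(−0.884) ≈ 0.5869.

0.5869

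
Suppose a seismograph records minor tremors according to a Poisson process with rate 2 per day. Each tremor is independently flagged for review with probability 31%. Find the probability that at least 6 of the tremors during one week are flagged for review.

0.2700

Thinning: the tremors that are flagged for review themselves form a Poisson process with rate 0.31 × 2 = 0.62 per day.
Over the interval, μ = 0.62 × 7 = 4.34 (a week = 7 days).
P(N ≥ 6) = 1 − P(N ≤ 5) ≈ 0.2700.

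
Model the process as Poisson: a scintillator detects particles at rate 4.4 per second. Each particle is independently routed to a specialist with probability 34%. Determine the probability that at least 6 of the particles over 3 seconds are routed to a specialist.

Thinning: the particles that are routed to a specialist themselves form a Poisson process with rate 0.34 × 4.4 = 1.496 per second.
Over the interval, μ = 1.496 × 3 = 4.488 (3 seconds).
P(N ≥ 6) = 1 − P(N ≤ 5) ≈ 0.2950.

0.2950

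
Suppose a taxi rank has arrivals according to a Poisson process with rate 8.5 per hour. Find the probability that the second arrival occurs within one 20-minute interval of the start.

0.7745

Over the interval, μ = 8.5 × 1/3 ≈ 2.83333 (a 20-minute interval = 1/3 hours).
The second arrival falls in the interval iff at least 2 events occur there: P(S_2 ≤ t) = P(N ≥ 2) = 1 − P(N ≤ 1) ≈ 0.7745.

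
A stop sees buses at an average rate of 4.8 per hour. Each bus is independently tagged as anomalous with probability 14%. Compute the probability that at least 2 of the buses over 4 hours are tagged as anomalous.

Thinning: the buses that are tagged as anomalous themselves form a Poisson process with rate 0.14 × 4.8 = 0.672 per hour.
Over the interval, μ = 0.672 × 4 = 2.688 (4 hours).
P(N ≥ 2) = 1 − P(N ≤ 1) ≈ 0.7492.

0.7492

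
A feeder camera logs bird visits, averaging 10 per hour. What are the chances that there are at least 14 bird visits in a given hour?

0.1355

With mean μ = 10 per hour,
P(N ≥ 14) = 1 − P(N ≤ 13) = 1 − Σ_{j=0}^{13} e^(−μ) μ^j/j! ≈ 0.1355.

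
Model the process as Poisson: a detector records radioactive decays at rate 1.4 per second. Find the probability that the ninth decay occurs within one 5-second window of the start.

Over the interval, μ = 1.4 × 5 = 7 (a 5-second window = 5 seconds).
The ninth arrival falls in the interval iff at least 9 events occur there: P(S_9 ≤ t) = P(N ≥ 9) = 1 − P(N ≤ 8) ≈ 0.2709.

0.2709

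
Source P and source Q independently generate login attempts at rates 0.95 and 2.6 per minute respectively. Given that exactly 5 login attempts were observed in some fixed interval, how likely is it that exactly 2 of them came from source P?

Given the total, each event is independently from source P with probability p = λ_P/(λ_P+λ_Q) = 0.95/3.55 ≈ 0.2676.
So K ~ Binomial(5, 0.95/3.55): P(K = 2) = C(5,2) · (0.95/3.55)^2 · (2.6/3.55)^3 ≈ 0.2813.

0.2813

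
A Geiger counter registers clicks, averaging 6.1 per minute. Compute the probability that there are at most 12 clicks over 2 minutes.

0.5531

Over the interval, μ = 6.1 × 2 = 12.2 (2 minutes).
P(N ≤ 12) = Σ_{j=0}^{12} e^(−μ) μ^j/j! ≈ 0.5531.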